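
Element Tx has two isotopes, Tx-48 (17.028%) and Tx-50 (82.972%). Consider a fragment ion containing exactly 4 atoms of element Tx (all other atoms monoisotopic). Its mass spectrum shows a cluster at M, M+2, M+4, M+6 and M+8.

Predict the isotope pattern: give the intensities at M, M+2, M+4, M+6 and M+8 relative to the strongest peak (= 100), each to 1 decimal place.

0.2 : 3.5 : 25.3 : 82.1 : 100.0

The 4 Tx atoms are independent, so intensities follow the terms of (0.17028 + 0.82972)^4.
P(M) = 0.17028^4 = 0.000841
P(M+2) = 4 × 0.17028^3 × 0.82972^1 = 0.016386
P(M+4) = 6 × 0.17028^2 × 0.82972^2 = 0.119768
P(M+6) = 4 × 0.17028^1 × 0.82972^3 = 0.389062
P(M+8) = 0.82972^4 = 0.473943
The M+8 peak is largest (0.473943); scaling to 100 gives 0.2 : 3.5 : 25.3 : 82.1 : 100.0.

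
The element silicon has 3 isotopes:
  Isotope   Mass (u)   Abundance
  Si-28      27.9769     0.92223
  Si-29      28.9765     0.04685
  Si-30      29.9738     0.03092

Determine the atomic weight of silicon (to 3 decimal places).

Ar = Σ fᵢ·mᵢ = 0.92223 × 27.9769 + 0.04685 × 28.9765 + 0.03092 × 29.9738
= 25.80114 + 1.35755 + 0.92679 = 28.08548 u

28.085 u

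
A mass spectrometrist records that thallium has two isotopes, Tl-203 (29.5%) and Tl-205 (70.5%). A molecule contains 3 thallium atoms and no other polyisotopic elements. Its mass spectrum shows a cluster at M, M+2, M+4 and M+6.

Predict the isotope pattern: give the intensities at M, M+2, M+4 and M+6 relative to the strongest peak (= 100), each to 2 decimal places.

5.84 : 41.84 : 100.00 : 79.66

Expanding (0.295 + 0.705)^3:
P(M) = 0.295^3 = 0.025672
P(M+2) = 3 × 0.295^2 × 0.705^1 = 0.184058
P(M+4) = 3 × 0.295^1 × 0.705^2 = 0.439867
P(M+6) = 0.705^3 = 0.350403
The M+4 peak is largest (0.439867); scaling to 100 gives 5.84 : 41.84 : 100.00 : 79.66.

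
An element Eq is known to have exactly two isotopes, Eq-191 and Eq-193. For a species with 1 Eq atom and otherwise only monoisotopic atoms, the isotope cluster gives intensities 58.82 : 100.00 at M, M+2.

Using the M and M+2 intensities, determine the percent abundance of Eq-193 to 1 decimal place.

If p is the fraction of Eq that is Eq-191, then I(M+2)/I(M) = [C(1,1)·p^0·(1−p)] / p^1 = 1·(1−p)/p = 100.00/58.82 = 1.7001
(1−p)/p = 1.7001/1 = 1.7001  ⇒  p = 1/(1 + 1.7001) = 0.3704
Eq-191: 37.0%, Eq-193: 63.0%.

63.0%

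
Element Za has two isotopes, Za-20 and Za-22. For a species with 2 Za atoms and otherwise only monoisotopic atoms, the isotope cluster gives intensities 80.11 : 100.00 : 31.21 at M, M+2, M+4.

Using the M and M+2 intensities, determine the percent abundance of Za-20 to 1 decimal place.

Write p for the Za-20 fraction. I(M+2)/I(M) = [C(2,1)·p^1·(1−p)] / p^2 = 2·(1−p)/p = 100.00/80.11 = 1.2483
(1−p)/p = 1.2483/2 = 0.6241  ⇒  p = 1/(1 + 0.6241) = 0.6157
Za-20: 61.6%, Za-22: 38.4%.

61.6%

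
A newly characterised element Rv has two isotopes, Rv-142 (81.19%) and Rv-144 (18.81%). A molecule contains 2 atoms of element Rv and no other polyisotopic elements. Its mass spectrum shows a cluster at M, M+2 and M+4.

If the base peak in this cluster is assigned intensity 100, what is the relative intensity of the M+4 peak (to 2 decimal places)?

5.37

Binomial terms of (0.8119 + 0.1881)^2: M 0.6592, M+2 0.3054, M+4 0.0354 → M is the base peak.
P(M) = C(2,0) × 0.8119^2 × 0.1881^0 = 1 × 0.65918161 × 1.0000 = 0.659182 (base)
P(M+4) = C(2,2) × 0.8119^0 × 0.1881^2 = 1 × 1.0000 × 0.03538161 = 0.035382
Relative intensity = 0.035382 / 0.659182 × 100 = 5.37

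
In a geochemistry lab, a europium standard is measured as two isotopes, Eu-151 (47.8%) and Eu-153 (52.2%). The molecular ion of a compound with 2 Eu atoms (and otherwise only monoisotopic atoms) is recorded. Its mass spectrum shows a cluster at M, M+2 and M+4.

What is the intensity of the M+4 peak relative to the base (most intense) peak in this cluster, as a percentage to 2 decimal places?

(0.478 + 0.522)^2 gives M 0.2285, M+2 0.4990, M+4 0.2725; the largest is M+2.
P(M+2) = C(2,1) × 0.478^1 × 0.522^1 = 2 × 0.4780 × 0.5220 = 0.499032 (base)
P(M+4) = C(2,2) × 0.478^0 × 0.522^2 = 1 × 1.0000 × 0.272484 = 0.272484
Relative intensity = 0.272484 / 0.499032 × 100 = 54.60

54.60%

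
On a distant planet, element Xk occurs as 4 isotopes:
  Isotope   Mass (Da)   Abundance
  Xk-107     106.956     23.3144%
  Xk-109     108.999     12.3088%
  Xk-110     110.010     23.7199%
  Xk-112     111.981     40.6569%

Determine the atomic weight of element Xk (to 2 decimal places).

109.97 Da

Average mass = Σ (abundance × isotope mass) = 0.233144 × 106.956 + 0.123088 × 108.999 + 0.237199 × 110.010 + 0.406569 × 111.981
= 24.9361 + 13.4165 + 26.0943 + 45.5280 = 109.9749 Da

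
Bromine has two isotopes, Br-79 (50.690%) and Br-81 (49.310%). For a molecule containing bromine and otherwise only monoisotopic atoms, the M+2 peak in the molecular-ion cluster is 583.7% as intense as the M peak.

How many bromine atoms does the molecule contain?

For n independent Br atoms, I(M+2)/I(M) = n · (abundance Br-81) / (abundance Br-79) = n · 0.49310/0.50690.
n = 5.837 × 0.50690/0.49310 = 6.00 ≈ 6

6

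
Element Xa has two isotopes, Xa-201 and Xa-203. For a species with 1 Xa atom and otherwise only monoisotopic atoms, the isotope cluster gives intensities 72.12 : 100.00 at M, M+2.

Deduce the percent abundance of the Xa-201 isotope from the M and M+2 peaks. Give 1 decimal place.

Let p = fractional abundance of Xa-201. I(M+2)/I(M) = [C(1,1)·p^0·(1−p)] / p^1 = 1·(1−p)/p = 100.00/72.12 = 1.3866
(1−p)/p = 1.3866/1 = 1.3866  ⇒  p = 1/(1 + 1.3866) = 0.4190
Xa-201: 41.9%, Xa-203: 58.1%.

41.9%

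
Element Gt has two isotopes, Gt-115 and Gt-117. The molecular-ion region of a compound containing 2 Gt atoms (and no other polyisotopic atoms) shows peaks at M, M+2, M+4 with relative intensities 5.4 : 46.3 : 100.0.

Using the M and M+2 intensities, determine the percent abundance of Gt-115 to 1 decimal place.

If p is the fraction of Gt that is Gt-115, then I(M+2)/I(M) = [C(2,1)·p^1·(1−p)] / p^2 = 2·(1−p)/p = 46.3/5.4 = 8.5741
(1−p)/p = 8.5741/2 = 4.2870  ⇒  p = 1/(1 + 4.2870) = 0.1891
Gt-115: 18.9%, Gt-117: 81.1%.

18.9%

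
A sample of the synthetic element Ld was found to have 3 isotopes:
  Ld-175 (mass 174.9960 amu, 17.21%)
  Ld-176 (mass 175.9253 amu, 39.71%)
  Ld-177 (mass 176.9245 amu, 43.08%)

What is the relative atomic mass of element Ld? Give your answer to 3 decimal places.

Weight each isotope mass by its fractional abundance: 0.1721 × 174.9960 + 0.3971 × 175.9253 + 0.4308 × 176.9245
= 30.11681 + 69.85994 + 76.21907 = 176.19582 amu

176.196 amu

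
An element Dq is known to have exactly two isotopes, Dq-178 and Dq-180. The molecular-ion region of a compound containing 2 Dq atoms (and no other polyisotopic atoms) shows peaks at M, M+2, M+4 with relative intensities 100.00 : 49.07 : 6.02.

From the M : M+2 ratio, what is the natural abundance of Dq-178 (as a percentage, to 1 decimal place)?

If p is the fraction of Dq that is Dq-178, then I(M+2)/I(M) = [C(2,1)·p^1·(1−p)] / p^2 = 2·(1−p)/p = 49.07/100.00 = 0.4907
(1−p)/p = 0.4907/2 = 0.2454  ⇒  p = 1/(1 + 0.2454) = 0.8030
Dq-178: 80.3%, Dq-180: 19.7%.

80.3%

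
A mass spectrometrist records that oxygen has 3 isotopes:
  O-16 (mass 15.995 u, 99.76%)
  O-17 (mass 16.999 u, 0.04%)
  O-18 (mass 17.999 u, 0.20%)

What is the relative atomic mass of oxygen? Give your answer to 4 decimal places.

15.9994 u

Ar = Σ fᵢ·mᵢ = 0.9976 × 15.995 + 0.0004 × 16.999 + 0.0020 × 17.999
= 15.95661 + 0.00680 + 0.03600 = 15.99941 u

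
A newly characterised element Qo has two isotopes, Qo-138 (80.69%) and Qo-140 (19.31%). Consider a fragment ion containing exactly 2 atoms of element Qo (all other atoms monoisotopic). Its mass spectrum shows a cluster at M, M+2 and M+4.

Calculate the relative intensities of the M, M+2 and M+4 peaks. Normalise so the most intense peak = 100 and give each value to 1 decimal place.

100.0 : 47.9 : 5.7

Expanding (0.8069 + 0.1931)^2:
P(M) = 0.8069^2 = 0.651088
P(M+2) = 2 × 0.8069^1 × 0.1931^1 = 0.311625
P(M+4) = 0.1931^2 = 0.037288
The M peak is largest (0.651088); scaling to 100 gives 100.0 : 47.9 : 5.7.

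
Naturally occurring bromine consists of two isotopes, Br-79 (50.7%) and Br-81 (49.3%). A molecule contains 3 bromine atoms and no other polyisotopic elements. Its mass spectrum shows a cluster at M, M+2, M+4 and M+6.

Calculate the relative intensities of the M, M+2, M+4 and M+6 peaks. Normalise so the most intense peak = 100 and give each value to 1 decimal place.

34.3 : 100.0 : 97.2 : 31.5

The 3 Br atoms are independent, so intensities follow the terms of (0.507 + 0.493)^3.
P(M) = 0.507^3 = 0.130324
P(M+2) = 3 × 0.507^2 × 0.493^1 = 0.380175
P(M+4) = 3 × 0.507^1 × 0.493^2 = 0.369678
P(M+6) = 0.493^3 = 0.119823
The M+2 peak is largest (0.380175); scaling to 100 gives 34.3 : 100.0 : 97.2 : 31.5.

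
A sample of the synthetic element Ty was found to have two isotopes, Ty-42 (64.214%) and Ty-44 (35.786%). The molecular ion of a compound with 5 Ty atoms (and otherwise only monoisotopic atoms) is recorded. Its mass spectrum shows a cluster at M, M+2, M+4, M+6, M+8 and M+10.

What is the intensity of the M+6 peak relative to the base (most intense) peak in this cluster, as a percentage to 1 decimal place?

Term probabilities: M 0.1092, M+2 0.3042, M+4 0.3391, M+6 0.1890, M+8 0.0527, M+10 0.0059. Base peak = M+4.
P(M+4) = C(5,2) × 0.64214^3 × 0.35786^2 = 10 × 0.26478243 × 0.12806378 = 0.339090 (base)
P(M+6) = C(5,3) × 0.64214^2 × 0.35786^3 = 10 × 0.41234378 × 0.0458289 = 0.188973
Relative intensity = 0.188973 / 0.339090 × 100 = 55.7

55.7%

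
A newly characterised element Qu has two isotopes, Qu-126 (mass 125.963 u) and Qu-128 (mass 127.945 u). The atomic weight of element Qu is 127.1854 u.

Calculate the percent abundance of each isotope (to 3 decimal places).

Qu-126: 38.325%, Qu-128: 61.675%

Let x be the fractional abundance of Qu-126; then Qu-128 has abundance 1 − x.
125.963·x + 127.945·(1 − x) = 127.1854
(125.963 − 127.945)·x = 127.1854 − 127.945
x = -0.7596 / -1.982 = 0.38325 → 38.325% Qu-126, 61.675% Qu-128.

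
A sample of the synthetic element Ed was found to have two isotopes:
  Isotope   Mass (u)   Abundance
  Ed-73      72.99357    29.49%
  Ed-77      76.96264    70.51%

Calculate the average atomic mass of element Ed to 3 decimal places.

75.792 u

The abundance-weighted mean is 0.2949 × 72.99357 + 0.7051 × 76.96264
= 21.525804 + 54.266357 = 75.792161 u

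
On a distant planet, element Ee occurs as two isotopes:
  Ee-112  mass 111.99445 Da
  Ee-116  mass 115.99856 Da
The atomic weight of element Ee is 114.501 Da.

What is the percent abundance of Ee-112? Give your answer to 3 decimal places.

Writing the weighted mean with unknown fraction x of Ee-112:
111.99445·x + 115.99856·(1 − x) = 114.501
(111.99445 − 115.99856)·x = 114.501 − 115.99856
x = -1.49756 / -4.00411 = 0.37401 → 37.401% Ee-112, 62.599% Ee-116.

37.401%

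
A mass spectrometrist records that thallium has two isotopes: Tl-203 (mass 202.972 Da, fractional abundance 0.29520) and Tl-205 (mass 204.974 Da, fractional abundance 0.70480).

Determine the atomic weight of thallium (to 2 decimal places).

204.38 Da

Weight each isotope mass by its fractional abundance: 0.29520 × 202.972 + 0.70480 × 204.974
= 59.9173 + 144.4657 = 204.3830 Da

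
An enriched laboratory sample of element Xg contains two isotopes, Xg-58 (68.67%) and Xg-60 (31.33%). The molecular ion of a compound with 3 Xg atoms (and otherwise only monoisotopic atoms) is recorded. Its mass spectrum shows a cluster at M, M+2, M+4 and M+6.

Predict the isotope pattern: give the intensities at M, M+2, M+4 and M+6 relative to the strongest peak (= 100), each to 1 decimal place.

Expanding (0.6867 + 0.3133)^3:
P(M) = 0.6867^3 = 0.323818
P(M+2) = 3 × 0.6867^2 × 0.3133^1 = 0.443216
P(M+4) = 3 × 0.6867^1 × 0.3133^2 = 0.202213
P(M+6) = 0.3133^3 = 0.030753
The M+2 peak is largest (0.443216); scaling to 100 gives 73.1 : 100.0 : 45.6 : 6.9.

73.1 : 100.0 : 45.6 : 6.9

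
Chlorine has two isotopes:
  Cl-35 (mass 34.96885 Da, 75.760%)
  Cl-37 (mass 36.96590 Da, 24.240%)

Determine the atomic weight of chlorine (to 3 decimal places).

35.453 Da

Average mass = Σ (abundance × isotope mass) = 0.75760 × 34.96885 + 0.24240 × 36.96590
= 26.492401 + 8.960534 = 35.452935 Da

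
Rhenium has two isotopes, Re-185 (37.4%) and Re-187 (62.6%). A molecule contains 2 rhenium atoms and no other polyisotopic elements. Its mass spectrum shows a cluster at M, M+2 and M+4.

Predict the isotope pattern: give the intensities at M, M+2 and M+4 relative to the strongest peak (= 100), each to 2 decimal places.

Each Re atom is independently Re-185 (p = 0.374) or Re-187 (q = 0.626); the cluster is the binomial expansion (p + q)^2.
P(M) = 0.374^2 = 0.139876
P(M+2) = 2 × 0.374^1 × 0.626^1 = 0.468248
P(M+4) = 0.626^2 = 0.391876
The M+2 peak is largest (0.468248); scaling to 100 gives 29.87 : 100.00 : 83.69.

29.87 : 100.00 : 83.69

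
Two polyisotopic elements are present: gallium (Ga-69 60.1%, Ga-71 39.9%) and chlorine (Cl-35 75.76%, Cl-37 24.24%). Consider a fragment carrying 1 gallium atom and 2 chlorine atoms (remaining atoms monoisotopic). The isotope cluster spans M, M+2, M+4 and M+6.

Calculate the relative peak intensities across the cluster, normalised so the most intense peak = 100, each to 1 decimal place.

76.7 : 100.0 : 40.4 : 5.2

Gallium pattern (n=1): 0.6010 : 0.3990
Chlorine pattern (n=2): 0.57395776 : 0.36728448 : 0.05875776
Convolve the two distributions (both contribute in 2-u steps):
  M: 0.6010×0.57395776 = 0.344949
  M+2: 0.6010×0.36728448 + 0.3990×0.57395776 = 0.449747
  M+4: 0.6010×0.05875776 + 0.3990×0.36728448 = 0.181860
  M+6: 0.3990×0.05875776 = 0.023444
Scale to base peak (0.449747) = 100: 76.7 : 100.0 : 40.4 : 5.2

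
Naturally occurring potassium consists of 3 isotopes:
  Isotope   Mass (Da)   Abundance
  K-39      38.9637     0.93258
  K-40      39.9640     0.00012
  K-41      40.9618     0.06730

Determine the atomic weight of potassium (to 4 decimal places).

The abundance-weighted mean is 0.93258 × 38.9637 + 0.00012 × 39.9640 + 0.06730 × 40.9618
= 36.33677 + 0.00480 + 2.75673 = 39.09830 Da

39.0983 Da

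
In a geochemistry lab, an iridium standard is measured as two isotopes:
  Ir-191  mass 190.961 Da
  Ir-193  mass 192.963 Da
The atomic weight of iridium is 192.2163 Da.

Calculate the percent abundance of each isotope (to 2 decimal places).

Let x be the fractional abundance of Ir-191; then Ir-193 has abundance 1 − x.
190.961·x + 192.963·(1 − x) = 192.2163
(190.961 − 192.963)·x = 192.2163 − 192.963
x = -0.7467 / -2.002 = 0.37298 → 37.30% Ir-191, 62.70% Ir-193.

Ir-191: 37.30%, Ir-193: 62.70%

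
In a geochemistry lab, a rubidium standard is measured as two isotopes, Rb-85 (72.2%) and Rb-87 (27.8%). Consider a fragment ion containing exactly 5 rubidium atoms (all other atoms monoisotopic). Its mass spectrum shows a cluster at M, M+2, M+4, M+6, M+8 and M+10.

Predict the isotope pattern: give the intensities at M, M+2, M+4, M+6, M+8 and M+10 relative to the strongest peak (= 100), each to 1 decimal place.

51.9 : 100.0 : 77.0 : 29.7 : 5.7 : 0.4

Each Rb atom is independently Rb-85 (p = 0.722) or Rb-87 (q = 0.278); the cluster is the binomial expansion (p + q)^5.
P(M) = 0.722^5 = 0.196194
P(M+2) = 5 × 0.722^4 × 0.278^1 = 0.377714
P(M+4) = 10 × 0.722^3 × 0.278^2 = 0.290872
P(M+6) = 10 × 0.722^2 × 0.278^3 = 0.111998
P(M+8) = 5 × 0.722^1 × 0.278^4 = 0.021562
P(M+10) = 0.278^5 = 0.001660
The M+2 peak is largest (0.377714); scaling to 100 gives 51.9 : 100.0 : 77.0 : 29.7 : 5.7 : 0.4.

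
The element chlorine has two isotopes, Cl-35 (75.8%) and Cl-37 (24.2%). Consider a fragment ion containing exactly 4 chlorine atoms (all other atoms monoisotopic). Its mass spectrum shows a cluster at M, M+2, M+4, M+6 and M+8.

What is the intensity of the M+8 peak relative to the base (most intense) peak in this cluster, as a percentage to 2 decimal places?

0.81%

Term probabilities: M 0.3301, M+2 0.4216, M+4 0.2019, M+6 0.0430, M+8 0.0034. Base peak = M+2.
P(M+2) = C(4,1) × 0.758^3 × 0.242^1 = 4 × 0.43551951 × 0.2420 = 0.421583 (base)
P(M+8) = C(4,4) × 0.758^0 × 0.242^4 = 1 × 1.0000 × 0.00342974 = 0.003430
Relative intensity = 0.003430 / 0.421583 × 100 = 0.81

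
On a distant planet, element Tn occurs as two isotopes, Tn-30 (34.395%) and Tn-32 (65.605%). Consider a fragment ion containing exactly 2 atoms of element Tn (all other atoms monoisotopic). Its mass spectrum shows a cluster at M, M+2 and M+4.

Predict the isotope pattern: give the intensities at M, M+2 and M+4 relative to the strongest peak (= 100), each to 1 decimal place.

26.2 : 100.0 : 95.4

The 2 Tn atoms are independent, so intensities follow the terms of (0.34395 + 0.65605)^2.
P(M) = 0.34395^2 = 0.118302
P(M+2) = 2 × 0.34395^1 × 0.65605^1 = 0.451297
P(M+4) = 0.65605^2 = 0.430402
The M+2 peak is largest (0.451297); scaling to 100 gives 26.2 : 100.0 : 95.4.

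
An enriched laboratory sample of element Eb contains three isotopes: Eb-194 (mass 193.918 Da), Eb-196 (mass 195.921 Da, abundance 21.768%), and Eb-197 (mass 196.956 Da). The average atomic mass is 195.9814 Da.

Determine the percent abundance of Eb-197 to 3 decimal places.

The remaining 78.232% is split between Eb-194 (fraction x) and Eb-197 (fraction 0.78232 − x).
Substituting: 193.918x + 196.956(0.78232 − x) = 153.33331672
(193.918 − 196.956)x = -0.7493012  ⇒  x = 0.24664, y = 0.53568
Eb-194: 24.664%, Eb-197: 53.568%.

53.568%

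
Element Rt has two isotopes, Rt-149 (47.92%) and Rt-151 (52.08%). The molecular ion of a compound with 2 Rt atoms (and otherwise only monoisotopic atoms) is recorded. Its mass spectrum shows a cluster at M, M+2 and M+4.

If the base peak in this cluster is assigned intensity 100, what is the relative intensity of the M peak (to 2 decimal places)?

(0.4792 + 0.5208)^2 gives M 0.2296, M+2 0.4991, M+4 0.2712; the largest is M+2.
P(M+2) = C(2,1) × 0.4792^1 × 0.5208^1 = 2 × 0.4792 × 0.5208 = 0.499135 (base)
P(M) = C(2,0) × 0.4792^2 × 0.5208^0 = 1 × 0.22963264 × 1.0000 = 0.229633
Relative intensity = 0.229633 / 0.499135 × 100 = 46.01

46.01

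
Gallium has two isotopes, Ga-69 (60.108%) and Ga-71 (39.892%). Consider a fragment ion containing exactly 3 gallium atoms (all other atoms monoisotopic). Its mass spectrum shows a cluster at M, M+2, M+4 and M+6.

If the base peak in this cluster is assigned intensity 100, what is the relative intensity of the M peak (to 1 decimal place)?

50.2

Term probabilities: M 0.2172, M+2 0.4324, M+4 0.2870, M+6 0.0635. Base peak = M+2.
P(M+2) = C(3,1) × 0.60108^2 × 0.39892^1 = 3 × 0.36129717 × 0.39892 = 0.432386 (base)
P(M) = C(3,0) × 0.60108^3 × 0.39892^0 = 1 × 0.2171685 × 1.0000 = 0.217169
Relative intensity = 0.217169 / 0.432386 × 100 = 50.2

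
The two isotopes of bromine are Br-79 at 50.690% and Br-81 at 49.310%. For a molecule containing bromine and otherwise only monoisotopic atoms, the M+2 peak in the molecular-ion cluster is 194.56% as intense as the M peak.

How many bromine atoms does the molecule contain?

With n Br atoms, P(M+2)/P(M) = C(n,1)·p^(n−1)q / p^n = n·q/p = n · 0.49310/0.50690.
n = 1.9456 × 0.50690/0.49310 = 2.00 ≈ 2

2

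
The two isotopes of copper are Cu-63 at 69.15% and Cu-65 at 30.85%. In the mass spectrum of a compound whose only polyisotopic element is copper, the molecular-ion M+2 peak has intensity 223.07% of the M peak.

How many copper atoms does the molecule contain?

5

With n Cu atoms, P(M+2)/P(M) = C(n,1)·p^(n−1)q / p^n = n·q/p = n · 0.3085/0.6915.
n = 2.2307 × 0.6915/0.3085 = 5.00 ≈ 5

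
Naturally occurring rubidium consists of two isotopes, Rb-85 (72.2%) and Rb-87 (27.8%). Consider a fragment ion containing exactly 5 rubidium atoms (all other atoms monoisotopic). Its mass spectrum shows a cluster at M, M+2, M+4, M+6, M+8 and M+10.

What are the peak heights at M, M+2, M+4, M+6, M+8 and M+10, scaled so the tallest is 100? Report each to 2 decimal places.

The 5 Rb atoms are independent, so intensities follow the terms of (0.722 + 0.278)^5.
P(M) = 0.722^5 = 0.196194
P(M+2) = 5 × 0.722^4 × 0.278^1 = 0.377714
P(M+4) = 10 × 0.722^3 × 0.278^2 = 0.290872
P(M+6) = 10 × 0.722^2 × 0.278^3 = 0.111998
P(M+8) = 5 × 0.722^1 × 0.278^4 = 0.021562
P(M+10) = 0.278^5 = 0.001660
The M+2 peak is largest (0.377714); scaling to 100 gives 51.94 : 100.00 : 77.01 : 29.65 : 5.71 : 0.44.

51.94 : 100.00 : 77.01 : 29.65 : 5.71 : 0.44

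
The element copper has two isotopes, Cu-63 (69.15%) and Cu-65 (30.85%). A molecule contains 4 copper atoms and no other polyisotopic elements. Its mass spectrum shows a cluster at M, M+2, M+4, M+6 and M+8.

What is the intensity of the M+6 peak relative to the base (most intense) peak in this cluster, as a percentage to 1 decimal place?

Term probabilities: M 0.2286, M+2 0.4080, M+4 0.2731, M+6 0.0812, M+8 0.0091. Base peak = M+2.
P(M+2) = C(4,1) × 0.6915^3 × 0.3085^1 = 4 × 0.33065611 × 0.3085 = 0.408030 (base)
P(M+6) = C(4,3) × 0.6915^1 × 0.3085^3 = 4 × 0.6915 × 0.02936064 = 0.081212
Relative intensity = 0.081212 / 0.408030 × 100 = 19.9

19.9%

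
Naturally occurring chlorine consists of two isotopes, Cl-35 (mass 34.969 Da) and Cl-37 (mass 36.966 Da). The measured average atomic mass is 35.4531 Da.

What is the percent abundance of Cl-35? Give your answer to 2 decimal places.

75.76%

Writing the weighted mean with unknown fraction x of Cl-35:
34.969·x + 36.966·(1 − x) = 35.4531
(34.969 − 36.966)·x = 35.4531 − 36.966
x = -1.5129 / -1.997 = 0.75759 → 75.76% Cl-35, 24.24% Cl-37.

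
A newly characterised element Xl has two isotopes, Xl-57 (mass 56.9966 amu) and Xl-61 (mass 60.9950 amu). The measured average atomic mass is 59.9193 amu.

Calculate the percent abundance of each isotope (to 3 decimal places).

With x = fraction of Xl-57 (so Xl-61 is 1 − x):
56.9966·x + 60.9950·(1 − x) = 59.9193
(56.9966 − 60.9950)·x = 59.9193 − 60.9950
x = -1.0757 / -3.9984 = 0.26903 → 26.903% Xl-57, 73.097% Xl-61.

Xl-57: 26.903%, Xl-61: 73.097%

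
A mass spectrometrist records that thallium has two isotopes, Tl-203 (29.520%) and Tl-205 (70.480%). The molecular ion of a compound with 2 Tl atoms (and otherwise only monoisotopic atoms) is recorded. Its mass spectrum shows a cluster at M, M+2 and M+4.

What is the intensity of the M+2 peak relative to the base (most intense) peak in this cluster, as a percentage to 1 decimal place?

83.8%

Term probabilities: M 0.0871, M+2 0.4161, M+4 0.4967. Base peak = M+4.
P(M+4) = C(2,2) × 0.29520^0 × 0.70480^2 = 1 × 1.0000 × 0.49674304 = 0.496743 (base)
P(M+2) = C(2,1) × 0.29520^1 × 0.70480^1 = 2 × 0.2952 × 0.7048 = 0.416114
Relative intensity = 0.416114 / 0.496743 × 100 = 83.8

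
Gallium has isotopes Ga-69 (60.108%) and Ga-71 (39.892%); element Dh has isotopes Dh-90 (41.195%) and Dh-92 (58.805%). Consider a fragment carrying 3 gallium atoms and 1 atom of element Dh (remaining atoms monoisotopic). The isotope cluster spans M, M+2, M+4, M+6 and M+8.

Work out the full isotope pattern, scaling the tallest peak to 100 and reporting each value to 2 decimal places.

24.02 : 82.11 : 100.00 : 52.33 : 10.02

Gallium pattern (n=3): 0.2171685 : 0.432386 : 0.2869625 : 0.063483
Element Dh pattern (n=1): 0.41195 : 0.58805
Convolve the two distributions (both contribute in 2-u steps):
  M: 0.2171685×0.41195 = 0.089463
  M+2: 0.2171685×0.58805 + 0.432386×0.41195 = 0.305827
  M+4: 0.432386×0.58805 + 0.2869625×0.41195 = 0.372479
  M+6: 0.2869625×0.58805 + 0.063483×0.41195 = 0.194900
  M+8: 0.063483×0.58805 = 0.037331
Scale to base peak (0.372479) = 100: 24.02 : 82.11 : 100.00 : 52.33 : 10.02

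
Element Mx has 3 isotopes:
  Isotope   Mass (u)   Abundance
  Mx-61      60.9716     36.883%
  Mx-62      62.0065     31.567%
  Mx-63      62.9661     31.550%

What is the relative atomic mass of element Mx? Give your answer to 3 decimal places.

61.928 u

Ar = Σ fᵢ·mᵢ = 0.36883 × 60.9716 + 0.31567 × 62.0065 + 0.31550 × 62.9661
= 22.48816 + 19.57359 + 19.86580 = 61.92755 u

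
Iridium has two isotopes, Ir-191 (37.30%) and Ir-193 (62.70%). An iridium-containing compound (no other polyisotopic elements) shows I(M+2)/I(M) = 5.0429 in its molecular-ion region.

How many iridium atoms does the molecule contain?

The M+2/M ratio from n Ir atoms is n · q/p = n · 0.6270/0.3730.
n = 5.0429 × 0.3730/0.6270 = 3.00 ≈ 3

3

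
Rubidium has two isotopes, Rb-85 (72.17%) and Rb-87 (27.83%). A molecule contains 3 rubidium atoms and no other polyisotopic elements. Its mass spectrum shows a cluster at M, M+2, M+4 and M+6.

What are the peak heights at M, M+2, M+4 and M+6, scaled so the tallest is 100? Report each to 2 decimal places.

86.44 : 100.00 : 38.56 : 4.96

The 3 Rb atoms are independent, so intensities follow the terms of (0.7217 + 0.2783)^3.
P(M) = 0.7217^3 = 0.375898
P(M+2) = 3 × 0.7217^2 × 0.2783^1 = 0.434858
P(M+4) = 3 × 0.7217^1 × 0.2783^2 = 0.167689
P(M+6) = 0.2783^3 = 0.021555
The M+2 peak is largest (0.434858); scaling to 100 gives 86.44 : 100.00 : 38.56 : 4.96.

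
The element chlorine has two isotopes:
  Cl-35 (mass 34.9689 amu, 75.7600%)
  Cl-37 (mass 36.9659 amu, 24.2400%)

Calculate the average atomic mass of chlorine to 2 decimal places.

35.45 amu

Average mass = Σ (abundance × isotope mass) = 0.757600 × 34.9689 + 0.242400 × 36.9659
= 26.49244 + 8.96053 = 35.45297 amu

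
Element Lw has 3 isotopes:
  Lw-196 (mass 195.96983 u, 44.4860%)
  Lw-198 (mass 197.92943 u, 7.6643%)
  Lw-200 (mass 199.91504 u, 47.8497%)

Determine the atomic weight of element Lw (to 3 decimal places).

198.008 u

Ar = Σ fᵢ·mᵢ = 0.444860 × 195.96983 + 0.076643 × 197.92943 + 0.478497 × 199.91504
= 87.179139 + 15.169905 + 95.658747 = 198.007791 u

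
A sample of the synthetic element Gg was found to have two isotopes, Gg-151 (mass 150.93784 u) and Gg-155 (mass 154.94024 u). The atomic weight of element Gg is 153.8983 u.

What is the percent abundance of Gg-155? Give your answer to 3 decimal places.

With x = fraction of Gg-151 (so Gg-155 is 1 − x):
150.93784·x + 154.94024·(1 − x) = 153.8983
(150.93784 − 154.94024)·x = 153.8983 − 154.94024
x = -1.04194 / -4.00240 = 0.26033 → 26.033% Gg-151, 73.967% Gg-155.

73.967%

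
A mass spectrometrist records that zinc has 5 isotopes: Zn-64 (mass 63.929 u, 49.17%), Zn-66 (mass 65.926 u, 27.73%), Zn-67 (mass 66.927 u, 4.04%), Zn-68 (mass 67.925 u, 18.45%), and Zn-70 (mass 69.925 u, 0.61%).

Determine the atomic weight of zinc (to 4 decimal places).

Weight each isotope mass by its fractional abundance: 0.4917 × 63.929 + 0.2773 × 65.926 + 0.0404 × 66.927 + 0.1845 × 67.925 + 0.0061 × 69.925
= 31.43389 + 18.28128 + 2.70385 + 12.53216 + 0.42654 = 65.37772 u

65.3777 u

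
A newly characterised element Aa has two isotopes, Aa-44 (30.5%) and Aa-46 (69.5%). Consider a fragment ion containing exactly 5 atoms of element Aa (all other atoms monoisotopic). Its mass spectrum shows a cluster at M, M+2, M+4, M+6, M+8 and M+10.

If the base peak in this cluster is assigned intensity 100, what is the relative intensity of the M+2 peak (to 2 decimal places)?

Term probabilities: M 0.0026, M+2 0.0301, M+4 0.1370, M+6 0.3123, M+8 0.3558, M+10 0.1622. Base peak = M+8.
P(M+8) = C(5,4) × 0.305^1 × 0.695^4 = 5 × 0.3050 × 0.23331315 = 0.355803 (base)
P(M+2) = C(5,1) × 0.305^4 × 0.695^1 = 5 × 0.00865365 × 0.6950 = 0.030071
Relative intensity = 0.030071 / 0.355803 × 100 = 8.45

8.45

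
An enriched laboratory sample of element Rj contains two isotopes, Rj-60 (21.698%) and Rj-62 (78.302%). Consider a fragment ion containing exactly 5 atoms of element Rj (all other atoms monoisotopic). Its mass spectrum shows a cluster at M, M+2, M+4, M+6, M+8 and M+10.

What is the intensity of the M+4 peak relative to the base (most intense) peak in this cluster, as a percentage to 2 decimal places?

Binomial terms of (0.21698 + 0.78302)^5: M 0.0005, M+2 0.0087, M+4 0.0626, M+6 0.2260, M+8 0.4078, M+10 0.2944 → M+8 is the base peak.
P(M+8) = C(5,4) × 0.21698^1 × 0.78302^4 = 5 × 0.21698 × 0.37591653 = 0.407832 (base)
P(M+4) = C(5,2) × 0.21698^3 × 0.78302^2 = 10 × 0.01021549 × 0.61312032 = 0.062633
Relative intensity = 0.062633 / 0.407832 × 100 = 15.36

15.36%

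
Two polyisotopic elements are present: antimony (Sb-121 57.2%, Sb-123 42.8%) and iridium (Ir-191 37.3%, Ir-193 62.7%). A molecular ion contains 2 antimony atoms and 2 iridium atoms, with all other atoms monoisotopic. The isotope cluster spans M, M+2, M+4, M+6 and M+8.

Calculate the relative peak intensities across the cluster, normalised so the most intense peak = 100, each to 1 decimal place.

11.9 : 57.7 : 100.0 : 72.6 : 18.8

Antimony pattern (n=2): 0.327184 : 0.489632 : 0.183184
Iridium pattern (n=2): 0.139129 : 0.467742 : 0.393129
Convolve the two distributions (both contribute in 2-u steps):
  M: 0.327184×0.139129 = 0.045521
  M+2: 0.327184×0.467742 + 0.489632×0.139129 = 0.221160
  M+4: 0.327184×0.393129 + 0.489632×0.467742 + 0.183184×0.139129 = 0.383133
  M+6: 0.489632×0.393129 + 0.183184×0.467742 = 0.278171
  M+8: 0.183184×0.393129 = 0.072015
Scale to base peak (0.383133) = 100: 11.9 : 57.7 : 100.0 : 72.6 : 18.8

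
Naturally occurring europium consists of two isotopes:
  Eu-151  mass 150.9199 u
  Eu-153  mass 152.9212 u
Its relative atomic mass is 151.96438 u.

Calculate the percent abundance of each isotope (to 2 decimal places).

Let x be the fractional abundance of Eu-151; then Eu-153 has abundance 1 − x.
150.9199·x + 152.9212·(1 − x) = 151.96438
(150.9199 − 152.9212)·x = 151.96438 − 152.9212
x = -0.95682 / -2.0013 = 0.47810 → 47.81% Eu-151, 52.19% Eu-153.

Eu-151: 47.81%, Eu-153: 52.19%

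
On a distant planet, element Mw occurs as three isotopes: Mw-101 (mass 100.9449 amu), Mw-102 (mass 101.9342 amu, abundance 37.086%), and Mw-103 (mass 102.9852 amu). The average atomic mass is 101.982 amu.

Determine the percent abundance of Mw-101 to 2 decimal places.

30.07%

Let x and y be the fractions of Mw-101 and Mw-103. Then x + y = 1 − 0.37086 = 0.62914 and 100.9449x + 102.9852y = 101.982 − 0.37086×101.9342 = 64.178682588.
Substituting: 100.9449x + 102.9852(0.62914 − x) = 64.178682588
(100.9449 − 102.9852)x = -0.61342614  ⇒  x = 0.30065, y = 0.32849
Mw-101: 30.07%, Mw-103: 32.85%.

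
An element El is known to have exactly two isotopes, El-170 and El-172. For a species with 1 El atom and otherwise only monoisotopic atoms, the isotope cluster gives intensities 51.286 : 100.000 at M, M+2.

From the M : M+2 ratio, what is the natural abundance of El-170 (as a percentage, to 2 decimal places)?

33.90%

Let p = fractional abundance of El-170. I(M+2)/I(M) = [C(1,1)·p^0·(1−p)] / p^1 = 1·(1−p)/p = 100.000/51.286 = 1.9498
(1−p)/p = 1.9498/1 = 1.9498  ⇒  p = 1/(1 + 1.9498) = 0.3390
El-170: 33.90%, El-172: 66.10%.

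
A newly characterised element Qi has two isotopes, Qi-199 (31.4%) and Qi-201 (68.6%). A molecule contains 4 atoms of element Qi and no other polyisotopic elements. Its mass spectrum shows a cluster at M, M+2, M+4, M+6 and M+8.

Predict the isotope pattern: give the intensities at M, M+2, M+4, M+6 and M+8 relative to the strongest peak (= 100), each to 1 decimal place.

2.4 : 21.0 : 68.7 : 100.0 : 54.6

The 4 Qi atoms are independent, so intensities follow the terms of (0.314 + 0.686)^4.
P(M) = 0.314^4 = 0.009721
P(M+2) = 4 × 0.314^3 × 0.686^1 = 0.084952
P(M+4) = 6 × 0.314^2 × 0.686^2 = 0.278393
P(M+6) = 4 × 0.314^1 × 0.686^3 = 0.405473
P(M+8) = 0.686^4 = 0.221461
The M+6 peak is largest (0.405473); scaling to 100 gives 2.4 : 21.0 : 68.7 : 100.0 : 54.6.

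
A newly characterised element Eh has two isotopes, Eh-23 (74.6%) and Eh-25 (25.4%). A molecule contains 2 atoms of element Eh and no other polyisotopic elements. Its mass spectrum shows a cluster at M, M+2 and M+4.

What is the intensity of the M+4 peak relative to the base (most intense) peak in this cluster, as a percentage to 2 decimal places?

Term probabilities: M 0.5565, M+2 0.3790, M+4 0.0645. Base peak = M.
P(M) = C(2,0) × 0.746^2 × 0.254^0 = 1 × 0.556516 × 1.0000 = 0.556516 (base)
P(M+4) = C(2,2) × 0.746^0 × 0.254^2 = 1 × 1.0000 × 0.064516 = 0.064516
Relative intensity = 0.064516 / 0.556516 × 100 = 11.59

11.59%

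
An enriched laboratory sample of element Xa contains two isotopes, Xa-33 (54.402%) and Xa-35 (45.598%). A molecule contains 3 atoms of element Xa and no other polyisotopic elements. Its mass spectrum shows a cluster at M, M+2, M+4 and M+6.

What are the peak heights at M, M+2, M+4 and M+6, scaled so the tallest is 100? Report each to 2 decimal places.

39.77 : 100.00 : 83.82 : 23.42

Each Xa atom is independently Xa-33 (p = 0.54402) or Xa-35 (q = 0.45598); the cluster is the binomial expansion (p + q)^3.
P(M) = 0.54402^3 = 0.161007
P(M+2) = 3 × 0.54402^2 × 0.45598^1 = 0.404852
P(M+4) = 3 × 0.54402^1 × 0.45598^2 = 0.339334
P(M+6) = 0.45598^3 = 0.094806
The M+2 peak is largest (0.404852); scaling to 100 gives 39.77 : 100.00 : 83.82 : 23.42.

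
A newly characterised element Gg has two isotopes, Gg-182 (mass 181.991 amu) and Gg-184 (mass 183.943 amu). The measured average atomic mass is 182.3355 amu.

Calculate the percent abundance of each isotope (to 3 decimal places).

With x = fraction of Gg-182 (so Gg-184 is 1 − x):
181.991·x + 183.943·(1 − x) = 182.3355
(181.991 − 183.943)·x = 182.3355 − 183.943
x = -1.6075 / -1.952 = 0.82351 → 82.351% Gg-182, 17.649% Gg-184.

Gg-182: 82.351%, Gg-184: 17.649%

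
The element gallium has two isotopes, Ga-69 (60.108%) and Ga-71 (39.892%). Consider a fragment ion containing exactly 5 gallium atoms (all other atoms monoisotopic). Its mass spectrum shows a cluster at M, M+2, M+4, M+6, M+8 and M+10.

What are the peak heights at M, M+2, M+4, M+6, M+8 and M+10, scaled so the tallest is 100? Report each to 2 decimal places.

22.70 : 75.34 : 100.00 : 66.37 : 22.02 : 2.92

Each Ga atom is independently Ga-69 (p = 0.60108) or Ga-71 (q = 0.39892); the cluster is the binomial expansion (p + q)^5.
P(M) = 0.60108^5 = 0.078462
P(M+2) = 5 × 0.60108^4 × 0.39892^1 = 0.260366
P(M+4) = 10 × 0.60108^3 × 0.39892^2 = 0.345596
P(M+6) = 10 × 0.60108^2 × 0.39892^3 = 0.229362
P(M+8) = 5 × 0.60108^1 × 0.39892^4 = 0.076111
P(M+10) = 0.39892^5 = 0.010103
The M+4 peak is largest (0.345596); scaling to 100 gives 22.70 : 75.34 : 100.00 : 66.37 : 22.02 : 2.92.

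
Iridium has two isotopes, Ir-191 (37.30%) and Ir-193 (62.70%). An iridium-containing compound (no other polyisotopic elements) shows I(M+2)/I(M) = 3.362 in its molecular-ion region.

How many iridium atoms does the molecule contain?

For n independent Ir atoms, I(M+2)/I(M) = n · (abundance Ir-193) / (abundance Ir-191) = n · 0.6270/0.3730.
n = 3.362 × 0.3730/0.6270 = 2.00 ≈ 2

2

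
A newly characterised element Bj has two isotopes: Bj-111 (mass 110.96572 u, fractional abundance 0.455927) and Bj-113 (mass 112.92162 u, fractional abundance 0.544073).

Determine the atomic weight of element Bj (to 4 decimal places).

112.0299 u

Average mass = Σ (abundance × isotope mass) = 0.455927 × 110.96572 + 0.544073 × 112.92162
= 50.592268 + 61.437605 = 112.029873 u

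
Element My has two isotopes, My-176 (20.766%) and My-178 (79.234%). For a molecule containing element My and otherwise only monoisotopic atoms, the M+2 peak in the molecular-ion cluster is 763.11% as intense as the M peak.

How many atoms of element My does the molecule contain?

The M+2/M ratio from n My atoms is n · q/p = n · 0.79234/0.20766.
n = 7.6311 × 0.20766/0.79234 = 2.00 ≈ 2

2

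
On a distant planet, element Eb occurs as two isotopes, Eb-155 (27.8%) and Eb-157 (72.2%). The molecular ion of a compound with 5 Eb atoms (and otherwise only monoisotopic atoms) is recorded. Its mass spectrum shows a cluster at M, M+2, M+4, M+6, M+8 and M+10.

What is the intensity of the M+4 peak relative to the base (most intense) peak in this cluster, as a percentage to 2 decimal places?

29.65%

(0.278 + 0.722)^5 gives M 0.0017, M+2 0.0216, M+4 0.1120, M+6 0.2909, M+8 0.3777, M+10 0.1962; the largest is M+8.
P(M+8) = C(5,4) × 0.278^1 × 0.722^4 = 5 × 0.2780 × 0.27173701 = 0.377714 (base)
P(M+4) = C(5,2) × 0.278^3 × 0.722^2 = 10 × 0.02148495 × 0.521284 = 0.111998
Relative intensity = 0.111998 / 0.377714 × 100 = 29.65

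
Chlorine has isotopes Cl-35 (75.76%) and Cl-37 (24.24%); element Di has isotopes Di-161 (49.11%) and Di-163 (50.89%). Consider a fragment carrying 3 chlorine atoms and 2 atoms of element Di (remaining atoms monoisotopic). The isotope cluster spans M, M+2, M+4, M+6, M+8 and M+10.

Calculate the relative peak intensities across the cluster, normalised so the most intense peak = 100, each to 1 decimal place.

Chlorine pattern (n=3): 0.4348304 : 0.41738208 : 0.13354464 : 0.01424288
Element Di pattern (n=2): 0.24117921 : 0.49984158 : 0.25897921
Convolve the two distributions (both contribute in 2-u steps):
  M: 0.4348304×0.24117921 = 0.104872
  M+2: 0.4348304×0.49984158 + 0.41738208×0.24117921 = 0.318010
  M+4: 0.4348304×0.25897921 + 0.41738208×0.49984158 + 0.13354464×0.24117921 = 0.353445
  M+6: 0.41738208×0.25897921 + 0.13354464×0.49984158 + 0.01424288×0.24117921 = 0.178280
  M+8: 0.13354464×0.25897921 + 0.01424288×0.49984158 = 0.041704
  M+10: 0.01424288×0.25897921 = 0.003689
Scale to base peak (0.353445) = 100: 29.7 : 90.0 : 100.0 : 50.4 : 11.8 : 1.0

29.7 : 90.0 : 100.0 : 50.4 : 11.8 : 1.0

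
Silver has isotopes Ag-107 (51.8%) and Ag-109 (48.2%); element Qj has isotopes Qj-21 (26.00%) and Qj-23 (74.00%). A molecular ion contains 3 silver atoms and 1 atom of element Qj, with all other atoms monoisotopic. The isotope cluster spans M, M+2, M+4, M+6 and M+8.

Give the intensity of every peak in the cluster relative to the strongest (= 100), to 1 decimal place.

Silver pattern (n=3): 0.13899183 : 0.3879965 : 0.3610315 : 0.11198017
Element Qj pattern (n=1): 0.2600 : 0.7400
Convolve the two distributions (both contribute in 2-u steps):
  M: 0.13899183×0.2600 = 0.036138
  M+2: 0.13899183×0.7400 + 0.3879965×0.2600 = 0.203733
  M+4: 0.3879965×0.7400 + 0.3610315×0.2600 = 0.380986
  M+6: 0.3610315×0.7400 + 0.11198017×0.2600 = 0.296278
  M+8: 0.11198017×0.7400 = 0.082865
Scale to base peak (0.380986) = 100: 9.5 : 53.5 : 100.0 : 77.8 : 21.8

9.5 : 53.5 : 100.0 : 77.8 : 21.8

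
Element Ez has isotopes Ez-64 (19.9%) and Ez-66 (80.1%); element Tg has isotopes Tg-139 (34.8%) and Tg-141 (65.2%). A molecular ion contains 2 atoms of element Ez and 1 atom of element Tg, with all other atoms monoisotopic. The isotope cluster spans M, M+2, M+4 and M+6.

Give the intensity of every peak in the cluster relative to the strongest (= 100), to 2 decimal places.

3.20 : 31.72 : 100.00 : 97.03

Element Ez pattern (n=2): 0.039601 : 0.318798 : 0.641601
Element Tg pattern (n=1): 0.3480 : 0.6520
Convolve the two distributions (both contribute in 2-u steps):
  M: 0.039601×0.3480 = 0.013781
  M+2: 0.039601×0.6520 + 0.318798×0.3480 = 0.136762
  M+4: 0.318798×0.6520 + 0.641601×0.3480 = 0.431133
  M+6: 0.641601×0.6520 = 0.418324
Scale to base peak (0.431133) = 100: 3.20 : 31.72 : 100.00 : 97.03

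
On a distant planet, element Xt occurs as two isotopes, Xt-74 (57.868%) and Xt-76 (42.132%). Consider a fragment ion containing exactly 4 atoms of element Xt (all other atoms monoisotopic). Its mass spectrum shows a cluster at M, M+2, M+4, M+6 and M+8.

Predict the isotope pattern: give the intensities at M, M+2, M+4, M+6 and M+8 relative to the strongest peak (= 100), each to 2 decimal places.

Expanding (0.57868 + 0.42132)^4:
P(M) = 0.57868^4 = 0.112138
P(M+2) = 4 × 0.57868^3 × 0.42132^1 = 0.326578
P(M+4) = 6 × 0.57868^2 × 0.42132^2 = 0.356658
P(M+6) = 4 × 0.57868^1 × 0.42132^3 = 0.173115
P(M+8) = 0.42132^4 = 0.031510
The M+4 peak is largest (0.356658); scaling to 100 gives 31.44 : 91.57 : 100.00 : 48.54 : 8.83.

31.44 : 91.57 : 100.00 : 48.54 : 8.83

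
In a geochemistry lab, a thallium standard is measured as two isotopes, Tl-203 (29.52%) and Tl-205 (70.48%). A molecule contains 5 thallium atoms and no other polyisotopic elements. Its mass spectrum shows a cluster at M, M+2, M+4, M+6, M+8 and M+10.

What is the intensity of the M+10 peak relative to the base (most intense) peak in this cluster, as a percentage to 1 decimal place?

Binomial terms of (0.2952 + 0.7048)^5: M 0.0022, M+2 0.0268, M+4 0.1278, M+6 0.3051, M+8 0.3642, M+10 0.1739 → M+8 is the base peak.
P(M+8) = C(5,4) × 0.2952^1 × 0.7048^4 = 5 × 0.2952 × 0.24675365 = 0.364208 (base)
P(M+10) = C(5,5) × 0.2952^0 × 0.7048^5 = 1 × 1.0000 × 0.17391197 = 0.173912
Relative intensity = 0.173912 / 0.364208 × 100 = 47.8

47.8%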